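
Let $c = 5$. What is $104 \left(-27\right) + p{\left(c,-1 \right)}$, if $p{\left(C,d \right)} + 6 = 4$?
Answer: $-2810$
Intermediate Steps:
$p{\left(C,d \right)} = -2$ ($p{\left(C,d \right)} = -6 + 4 = -2$)
$104 \left(-27\right) + p{\left(c,-1 \right)} = 104 \left(-27\right) - 2 = -2808 - 2 = -2810$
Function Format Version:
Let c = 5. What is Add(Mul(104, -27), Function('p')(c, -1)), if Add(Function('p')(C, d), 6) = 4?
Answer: -2810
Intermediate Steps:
Function('p')(C, d) = -2 (Function('p')(C, d) = Add(-6, 4) = -2)
Add(Mul(104, -27), Function('p')(c, -1)) = Add(Mul(104, -27), -2) = Add(-2808, -2) = -2810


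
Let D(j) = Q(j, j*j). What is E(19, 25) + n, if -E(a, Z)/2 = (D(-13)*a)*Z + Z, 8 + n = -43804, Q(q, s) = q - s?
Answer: 129038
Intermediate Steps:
n = -43812 (n = -8 - 43804 = -43812)
D(j) = j - j² (D(j) = j - j*j = j - j²)
E(a, Z) = -2*Z + 364*Z*a (E(a, Z) = -2*(((-13*(1 - 1*(-13)))*a)*Z + Z) = -2*(((-13*(1 + 13))*a)*Z + Z) = -2*(((-13*14)*a)*Z + Z) = -2*((-182*a)*Z + Z) = -2*(-182*Z*a + Z) = -2*(Z - 182*Z*a) = -2*Z + 364*Z*a)
E(19, 25) + n = 2*25*(-1 + 182*19) - 43812 = 2*25*(-1 + 3458) - 43812 = 2*25*3457 - 43812 = 172850 - 43812 = 129038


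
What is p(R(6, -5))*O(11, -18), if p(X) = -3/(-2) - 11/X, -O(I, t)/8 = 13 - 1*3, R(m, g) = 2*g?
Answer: -208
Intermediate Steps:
O(I, t) = -80 (O(I, t) = -8*(13 - 1*3) = -8*(13 - 3) = -8*10 = -80)
p(X) = 3/2 - 11/X (p(X) = -3*(-½) - 11/X = 3/2 - 11/X)
p(R(6, -5))*O(11, -18) = (3/2 - 11/(2*(-5)))*(-80) = (3/2 - 11/(-10))*(-80) = (3/2 - 11*(-⅒))*(-80) = (3/2 + 11/10)*(-80) = (13/5)*(-80) = -208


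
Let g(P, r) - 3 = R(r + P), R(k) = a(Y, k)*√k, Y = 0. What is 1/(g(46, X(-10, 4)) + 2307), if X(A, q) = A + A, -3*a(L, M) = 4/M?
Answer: 135135/312161846 + 3*√26/312161846 ≈ 0.00043295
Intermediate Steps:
a(L, M) = -4/(3*M)
X(A, q) = 2*A
R(k) = -4/(3*√k) (R(k) = (-4/(3*k))*√k = -4/(3*√k))
g(P, r) = 3 - 4/(3*√(P + r)) (g(P, r) = 3 - 4/(3*√(r + P)) = 3 - 4/(3*√(P + r)))
1/(g(46, X(-10, 4)) + 2307) = 1/((3 - 4/(3*√(46 + 2*(-10)))) + 2307) = 1/((3 - 4/(3*√(46 - 20))) + 2307) = 1/((3 - 2*√26/39) + 2307) = 1/(2310 - 2*√26/39)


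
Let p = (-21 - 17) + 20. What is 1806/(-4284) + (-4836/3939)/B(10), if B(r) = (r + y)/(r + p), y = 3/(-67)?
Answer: 3882547/6871434 ≈ 0.56503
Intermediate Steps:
p = -18 (p = -38 + 20 = -18)
y = -3/67 (y = 3*(-1/67) = -3/67 ≈ -0.044776)
B(r) = (-3/67 + r)/(-18 + r) (B(r) = (r - 3/67)/(r - 18) = (-3/67 + r)/(-18 + r))
1806/(-4284) + (-4836/3939)/B(10) = 1806/(-4284) + (-4836/3939)/(((-3/67 + 10)/(-18 + 10))) = 1806*(-1/4284) + (-4836*1/3939)/(((667/67)/(-8))) = -43/102 - 124/(101*((-⅛*667/67))) = -43/102 - 124/(101*(-667/536)) = -43/102 - 124/101*(-536/667) = -43/102 + 66464/67367 = 3882547/6871434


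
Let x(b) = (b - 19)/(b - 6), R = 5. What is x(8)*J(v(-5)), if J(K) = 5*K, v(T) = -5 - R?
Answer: 275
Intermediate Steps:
v(T) = -10 (v(T) = -5 - 1*5 = -5 - 5 = -10)
x(b) = (-19 + b)/(-6 + b)
x(8)*J(v(-5)) = ((-19 + 8)/(-6 + 8))*(5*(-10)) = (-11/2)*(-50) = ((½)*(-11))*(-50) = -11/2*(-50) = 275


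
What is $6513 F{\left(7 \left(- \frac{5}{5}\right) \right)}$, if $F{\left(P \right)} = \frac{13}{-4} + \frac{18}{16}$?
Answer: $- \frac{110721}{8} \approx -13840.0$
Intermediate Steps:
$F{\left(P \right)} = - \frac{17}{8}$ ($F{\left(P \right)} = 13 \left(- \frac{1}{4}\right) + 18 \cdot \frac{1}{16} = - \frac{13}{4} + \frac{9}{8} = - \frac{17}{8}$)
$6513 F{\left(7 \left(- \frac{5}{5}\right) \right)} = 6513 \left(- \frac{17}{8}\right) = - \frac{110721}{8}$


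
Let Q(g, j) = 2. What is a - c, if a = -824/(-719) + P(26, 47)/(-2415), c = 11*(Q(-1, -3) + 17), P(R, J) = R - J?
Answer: -17185686/82685 ≈ -207.85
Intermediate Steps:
c = 209 (c = 11*(2 + 17) = 11*19 = 209)
a = 95479/82685 (a = -824/(-719) + (26 - 1*47)/(-2415) = -824*(-1/719) + (26 - 47)*(-1/2415) = 824/719 - 21*(-1/2415) = 824/719 + 1/115 = 95479/82685 ≈ 1.1547)
a - c = 95479/82685 - 1*209 = 95479/82685 - 209 = -17185686/82685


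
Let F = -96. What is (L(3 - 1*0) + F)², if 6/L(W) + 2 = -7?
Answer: 84100/9 ≈ 9344.4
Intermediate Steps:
L(W) = -⅔ (L(W) = 6/(-2 - 7) = 6/(-9) = 6*(-⅑) = -⅔)
(L(3 - 1*0) + F)² = (-⅔ - 96)² = (-290/3)² = 84100/9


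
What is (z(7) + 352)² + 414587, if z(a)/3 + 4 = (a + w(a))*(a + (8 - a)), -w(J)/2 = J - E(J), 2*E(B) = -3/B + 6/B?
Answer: 21942939/49 ≈ 4.4782e+5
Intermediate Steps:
E(B) = 3/(2*B) (E(B) = (-3/B + 6/B)/2 = (3/B)/2 = 3/(2*B))
w(J) = -2*J + 3/J (w(J) = -2*(J - 3/(2*J)) = -2*J + 3/J)
z(a) = -12 - 24*a + 72/a (z(a) = -12 + 3*((a + (-2*a + 3/a))*(a + (8 - a))) = -12 + 3*((-a + 3/a)*8) = -12 + 3*(-8*a + 24/a) = -12 + (-24*a + 72/a) = -12 - 24*a + 72/a)
(z(7) + 352)² + 414587 = ((-12 - 24*7 + 72/7) + 352)² + 414587 = ((-12 - 168 + 72*(⅐)) + 352)² + 414587 = ((-12 - 168 + 72/7) + 352)² + 414587 = (-1188/7 + 352)² + 414587 = (1276/7)² + 414587 = 1628176/49 + 414587 = 21942939/49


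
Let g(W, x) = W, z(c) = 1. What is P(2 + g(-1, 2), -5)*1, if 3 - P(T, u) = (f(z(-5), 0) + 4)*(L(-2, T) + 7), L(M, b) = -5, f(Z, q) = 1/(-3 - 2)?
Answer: -23/5 ≈ -4.6000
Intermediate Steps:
f(Z, q) = -1/5 (f(Z, q) = 1/(-5) = -1/5)
P(T, u) = -23/5 (P(T, u) = 3 - (-1/5 + 4)*(-5 + 7) = 3 - 19*2/5 = 3 - 1*38/5 = 3 - 38/5 = -23/5)
P(2 + g(-1, 2), -5)*1 = -23/5*1 = -23/5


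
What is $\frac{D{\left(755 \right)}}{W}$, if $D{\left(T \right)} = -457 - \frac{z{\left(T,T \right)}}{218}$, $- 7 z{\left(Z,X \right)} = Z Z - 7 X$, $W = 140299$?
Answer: $- \frac{66321}{107048137} \approx -0.00061954$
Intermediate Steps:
$z{\left(Z,X \right)} = X - \frac{Z^{2}}{7}$ ($z{\left(Z,X \right)} = - \frac{Z Z - 7 X}{7} = - \frac{Z^{2} - 7 X}{7} = X - \frac{Z^{2}}{7}$)
$D{\left(T \right)} = -457 - \frac{T}{218} + \frac{T^{2}}{1526}$ ($D{\left(T \right)} = -457 - \frac{T - \frac{T^{2}}{7}}{218} = -457 - \left(T - \frac{T^{2}}{7}\right) \frac{1}{218} = -457 - \left(- \frac{T^{2}}{1526} + \frac{T}{218}\right) = -457 + \left(- \frac{T}{218} + \frac{T^{2}}{1526}\right) = -457 - \frac{T}{218} + \frac{T^{2}}{1526}$)
$\frac{D{\left(755 \right)}}{W} = \frac{-457 - \frac{755}{218} + \frac{755^{2}}{1526}}{140299} = \left(-457 - \frac{755}{218} + \frac{1}{1526} \cdot 570025\right) \frac{1}{140299} = \left(-457 - \frac{755}{218} + \frac{570025}{1526}\right) \frac{1}{140299} = \left(- \frac{66321}{763}\right) \frac{1}{140299} = - \frac{66321}{107048137}$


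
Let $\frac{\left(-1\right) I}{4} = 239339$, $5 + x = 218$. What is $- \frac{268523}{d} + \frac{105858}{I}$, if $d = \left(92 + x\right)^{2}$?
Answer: $- \frac{133459772819}{44529020950} \approx -2.9971$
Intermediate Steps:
$x = 213$ ($x = -5 + 218 = 213$)
$I = -957356$ ($I = \left(-4\right) 239339 = -957356$)
$d = 93025$ ($d = \left(92 + 213\right)^{2} = 305^{2} = 93025$)
$- \frac{268523}{d} + \frac{105858}{I} = - \frac{268523}{93025} + \frac{105858}{-957356} = \left(-268523\right) \frac{1}{93025} + 105858 \left(- \frac{1}{957356}\right) = - \frac{268523}{93025} - \frac{52929}{478678} = - \frac{133459772819}{44529020950}$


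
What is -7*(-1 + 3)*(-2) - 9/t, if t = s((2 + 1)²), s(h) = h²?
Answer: 251/9 ≈ 27.889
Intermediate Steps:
t = 81 (t = ((2 + 1)²)² = (3²)² = 9² = 81)
-7*(-1 + 3)*(-2) - 9/t = -7*(-1 + 3)*(-2) - 9/81 = -14*(-2) - 9*1/81 = -7*(-4) - ⅑ = 28 - ⅑ = 251/9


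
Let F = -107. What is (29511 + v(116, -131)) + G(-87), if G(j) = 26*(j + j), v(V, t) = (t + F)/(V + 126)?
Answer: 3023308/121 ≈ 24986.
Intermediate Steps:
v(V, t) = (-107 + t)/(126 + V) (v(V, t) = (t - 107)/(V + 126) = (-107 + t)/(126 + V))
G(j) = 52*j (G(j) = 26*(2*j) = 52*j)
(29511 + v(116, -131)) + G(-87) = (29511 + (-107 - 131)/(126 + 116)) + 52*(-87) = (29511 - 238/242) - 4524 = (29511 + (1/242)*(-238)) - 4524 = (29511 - 119/121) - 4524 = 3570712/121 - 4524 = 3023308/121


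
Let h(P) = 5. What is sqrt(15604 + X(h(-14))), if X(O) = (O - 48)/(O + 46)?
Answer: sqrt(40583811)/51 ≈ 124.91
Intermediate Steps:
X(O) = (-48 + O)/(46 + O)
sqrt(15604 + X(h(-14))) = sqrt(15604 + (-48 + 5)/(46 + 5)) = sqrt(15604 - 43/51) = sqrt(795761/51) = sqrt(40583811)/51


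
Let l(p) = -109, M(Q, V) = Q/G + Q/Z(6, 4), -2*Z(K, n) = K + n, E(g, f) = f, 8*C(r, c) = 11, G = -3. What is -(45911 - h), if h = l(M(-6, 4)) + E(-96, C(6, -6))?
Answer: -368149/8 ≈ -46019.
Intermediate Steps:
C(r, c) = 11/8 (C(r, c) = (⅛)*11 = 11/8)
Z(K, n) = -K/2 - n/2 (Z(K, n) = -(K + n)/2 = -K/2 - n/2)
M(Q, V) = -8*Q/15 (M(Q, V) = Q/(-3) + Q/(-½*6 - ½*4) = Q*(-⅓) + Q/(-3 - 2) = -Q/3 + Q/(-5) = -Q/3 + Q*(-⅕) = -Q/3 - Q/5 = -8*Q/15)
h = -861/8 (h = -109 + 11/8 = -861/8 ≈ -107.63)
-(45911 - h) = -(45911 - 1*(-861/8)) = -(45911 + 861/8) = -1*368149/8 = -368149/8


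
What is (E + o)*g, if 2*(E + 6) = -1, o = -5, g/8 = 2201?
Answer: -202492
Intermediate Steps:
g = 17608 (g = 8*2201 = 17608)
E = -13/2 (E = -6 + (½)*(-1) = -6 - ½ = -13/2 ≈ -6.5000)
(E + o)*g = (-13/2 - 5)*17608 = -23/2*17608 = -202492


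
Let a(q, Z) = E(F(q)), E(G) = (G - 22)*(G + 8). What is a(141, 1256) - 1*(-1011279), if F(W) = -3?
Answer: 1011154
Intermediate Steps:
E(G) = (-22 + G)*(8 + G)
a(q, Z) = -125 (a(q, Z) = -176 + (-3)² - 14*(-3) = -176 + 9 + 42 = -125)
a(141, 1256) - 1*(-1011279) = -125 - 1*(-1011279) = -125 + 1011279 = 1011154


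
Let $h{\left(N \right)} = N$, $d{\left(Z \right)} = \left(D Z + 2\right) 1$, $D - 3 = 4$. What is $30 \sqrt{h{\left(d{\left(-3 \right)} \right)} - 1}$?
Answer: $60 i \sqrt{5} \approx 134.16 i$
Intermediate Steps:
$D = 7$ ($D = 3 + 4 = 7$)
$d{\left(Z \right)} = 2 + 7 Z$ ($d{\left(Z \right)} = \left(7 Z + 2\right) 1 = \left(2 + 7 Z\right) 1 = 2 + 7 Z$)
$30 \sqrt{h{\left(d{\left(-3 \right)} \right)} - 1} = 30 \sqrt{\left(2 + 7 \left(-3\right)\right) - 1} = 30 \sqrt{\left(2 - 21\right) - 1} = 30 \sqrt{-19 - 1} = 30 \sqrt{-20} = 30 \cdot 2 i \sqrt{5} = 60 i \sqrt{5}$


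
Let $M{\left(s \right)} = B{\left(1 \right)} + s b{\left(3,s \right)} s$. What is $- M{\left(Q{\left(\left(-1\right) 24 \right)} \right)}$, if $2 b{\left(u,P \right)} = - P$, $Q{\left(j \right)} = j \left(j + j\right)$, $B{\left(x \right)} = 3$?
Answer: $764411901$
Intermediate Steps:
$Q{\left(j \right)} = 2 j^{2}$ ($Q{\left(j \right)} = j 2 j = 2 j^{2}$)
$b{\left(u,P \right)} = - \frac{P}{2}$ ($b{\left(u,P \right)} = \frac{\left(-1\right) P}{2} = - \frac{P}{2}$)
$M{\left(s \right)} = 3 - \frac{s^{3}}{2}$ ($M{\left(s \right)} = 3 + s \left(- \frac{s}{2}\right) s = 3 + - \frac{s^{2}}{2} s = 3 - \frac{s^{3}}{2}$)
$- M{\left(Q{\left(\left(-1\right) 24 \right)} \right)} = - (3 - \frac{\left(2 \left(\left(-1\right) 24\right)^{2}\right)^{3}}{2}) = - (3 - \frac{\left(2 \left(-24\right)^{2}\right)^{3}}{2}) = - (3 - \frac{\left(2 \cdot 576\right)^{3}}{2}) = - (3 - \frac{1152^{3}}{2}) = - (3 - 764411904) = \left(-1\right) \left(-764411901\right) = 764411901$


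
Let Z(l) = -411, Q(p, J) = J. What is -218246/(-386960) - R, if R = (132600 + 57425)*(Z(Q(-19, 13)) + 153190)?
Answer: -802439766673411/27640 ≈ -2.9032e+10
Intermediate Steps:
R = 29031829475 (R = (132600 + 57425)*(-411 + 153190) = 190025*152779 = 29031829475)
-218246/(-386960) - R = -218246/(-386960) - 1*29031829475 = -218246*(-1/386960) - 29031829475 = 15589/27640 - 29031829475 = -802439766673411/27640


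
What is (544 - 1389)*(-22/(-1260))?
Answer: -1859/126 ≈ -14.754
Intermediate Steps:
(544 - 1389)*(-22/(-1260)) = -(-18590)*(-1)/1260 = -845*11/630 = -1859/126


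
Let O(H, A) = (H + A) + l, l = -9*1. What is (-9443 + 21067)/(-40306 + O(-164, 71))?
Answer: -1453/5051 ≈ -0.28767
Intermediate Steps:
l = -9
O(H, A) = -9 + A + H (O(H, A) = (H + A) - 9 = (A + H) - 9 = -9 + A + H)
(-9443 + 21067)/(-40306 + O(-164, 71)) = (-9443 + 21067)/(-40306 + (-9 + 71 - 164)) = 11624/(-40306 - 102) = 11624/(-40408) = 11624*(-1/40408) = -1453/5051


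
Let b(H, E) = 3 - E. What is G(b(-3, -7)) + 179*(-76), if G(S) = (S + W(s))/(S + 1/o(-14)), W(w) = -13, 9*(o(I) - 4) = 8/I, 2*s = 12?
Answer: -34595716/2543 ≈ -13604.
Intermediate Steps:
s = 6 (s = (1/2)*12 = 6)
o(I) = 4 + 8/(9*I) (o(I) = 4 + (8/I)/9 = 4 + 8/(9*I))
G(S) = (-13 + S)/(63/248 + S) (G(S) = (S - 13)/(S + 1/(4 + (8/9)/(-14))) = (-13 + S)/(S + 1/(4 + (8/9)*(-1/14))) = (-13 + S)/(S + 1/(4 - 4/63)) = (-13 + S)/(S + 1/(248/63)) = (-13 + S)/(S + 63/248) = (-13 + S)/(63/248 + S))
G(b(-3, -7)) + 179*(-76) = 248*(-13 + (3 - 1*(-7)))/(63 + 248*(3 - 1*(-7))) + 179*(-76) = 248*(-13 + (3 + 7))/(63 + 248*(3 + 7)) - 13604 = 248*(-13 + 10)/(63 + 248*10) - 13604 = 248*(-3)/(63 + 2480) - 13604 = 248*(-3)/2543 - 13604 = 248*(1/2543)*(-3) - 13604 = -744/2543 - 13604 = -34595716/2543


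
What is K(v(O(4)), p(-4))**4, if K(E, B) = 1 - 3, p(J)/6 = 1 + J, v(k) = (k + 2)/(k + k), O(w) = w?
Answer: 16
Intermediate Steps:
v(k) = (2 + k)/(2*k) (v(k) = (2 + k)/((2*k)) = (2 + k)*(1/(2*k)) = (2 + k)/(2*k))
p(J) = 6 + 6*J (p(J) = 6*(1 + J) = 6 + 6*J)
K(E, B) = -2
K(v(O(4)), p(-4))**4 = (-2)**4 = 16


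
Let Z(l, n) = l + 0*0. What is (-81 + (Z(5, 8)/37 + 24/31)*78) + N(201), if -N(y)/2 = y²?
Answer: -92691447/1147 ≈ -80812.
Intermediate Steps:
Z(l, n) = l (Z(l, n) = l + 0 = l)
N(y) = -2*y²
(-81 + (Z(5, 8)/37 + 24/31)*78) + N(201) = (-81 + (5/37 + 24/31)*78) - 2*201² = (-81 + (5*(1/37) + 24*(1/31))*78) - 2*40401 = (-81 + (5/37 + 24/31)*78) - 80802 = (-81 + (1043/1147)*78) - 80802 = (-81 + 81354/1147) - 80802 = -11553/1147 - 80802 = -92691447/1147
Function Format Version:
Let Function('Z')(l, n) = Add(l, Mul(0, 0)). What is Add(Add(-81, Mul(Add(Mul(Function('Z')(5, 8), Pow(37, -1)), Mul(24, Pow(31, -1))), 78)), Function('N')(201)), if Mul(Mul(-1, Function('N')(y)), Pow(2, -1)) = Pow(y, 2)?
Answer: Rational(-92691447, 1147) ≈ -80812.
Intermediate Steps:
Function('Z')(l, n) = l (Function('Z')(l, n) = Add(l, 0) = l)
Function('N')(y) = Mul(-2, Pow(y, 2))
Add(Add(-81, Mul(Add(Mul(Function('Z')(5, 8), Pow(37, -1)), Mul(24, Pow(31, -1))), 78)), Function('N')(201)) = Add(Add(-81, Mul(Add(Mul(5, Pow(37, -1)), Mul(24, Pow(31, -1))), 78)), Mul(-2, Pow(201, 2))) = Add(Add(-81, Mul(Add(Mul(5, Rational(1, 37)), Mul(24, Rational(1, 31))), 78)), Mul(-2, 40401)) = Add(Add(-81, Mul(Add(Rational(5, 37), Rational(24, 31)), 78)), -80802) = Add(Add(-81, Mul(Rational(1043, 1147), 78)), -80802) = Add(Add(-81, Rational(81354, 1147)), -80802) = Add(Rational(-11553, 1147), -80802) = Rational(-92691447, 1147)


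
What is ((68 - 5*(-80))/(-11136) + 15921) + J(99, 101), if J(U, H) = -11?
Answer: 14764441/928 ≈ 15910.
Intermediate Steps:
((68 - 5*(-80))/(-11136) + 15921) + J(99, 101) = ((68 - 5*(-80))/(-11136) + 15921) - 11 = ((68 + 400)*(-1/11136) + 15921) - 11 = (468*(-1/11136) + 15921) - 11 = (-39/928 + 15921) - 11 = 14774649/928 - 11 = 14764441/928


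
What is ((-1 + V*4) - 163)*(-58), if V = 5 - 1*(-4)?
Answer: 7424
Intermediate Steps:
V = 9 (V = 5 + 4 = 9)
((-1 + V*4) - 163)*(-58) = ((-1 + 9*4) - 163)*(-58) = ((-1 + 36) - 163)*(-58) = (35 - 163)*(-58) = -128*(-58) = 7424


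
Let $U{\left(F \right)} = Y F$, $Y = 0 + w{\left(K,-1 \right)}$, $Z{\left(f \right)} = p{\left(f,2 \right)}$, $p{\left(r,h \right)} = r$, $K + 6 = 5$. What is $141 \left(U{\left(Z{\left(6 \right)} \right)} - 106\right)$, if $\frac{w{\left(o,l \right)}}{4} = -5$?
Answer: $-31866$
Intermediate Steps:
$K = -1$ ($K = -6 + 5 = -1$)
$Z{\left(f \right)} = f$
$w{\left(o,l \right)} = -20$ ($w{\left(o,l \right)} = 4 \left(-5\right) = -20$)
$Y = -20$ ($Y = 0 - 20 = -20$)
$U{\left(F \right)} = - 20 F$
$141 \left(U{\left(Z{\left(6 \right)} \right)} - 106\right) = 141 \left(\left(-20\right) 6 - 106\right) = 141 \left(-120 - 106\right) = 141 \left(-226\right) = -31866$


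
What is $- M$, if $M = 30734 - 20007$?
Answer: $-10727$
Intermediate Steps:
$M = 10727$
$- M = \left(-1\right) 10727 = -10727$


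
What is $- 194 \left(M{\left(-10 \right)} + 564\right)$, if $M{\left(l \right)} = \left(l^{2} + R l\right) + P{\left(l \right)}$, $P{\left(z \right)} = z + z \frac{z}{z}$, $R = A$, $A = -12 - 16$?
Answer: $-179256$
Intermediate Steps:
$A = -28$ ($A = -12 - 16 = -28$)
$R = -28$
$P{\left(z \right)} = 2 z$ ($P{\left(z \right)} = z + z 1 = z + z = 2 z$)
$M{\left(l \right)} = l^{2} - 26 l$ ($M{\left(l \right)} = \left(l^{2} - 28 l\right) + 2 l = l^{2} - 26 l$)
$- 194 \left(M{\left(-10 \right)} + 564\right) = - 194 \left(- 10 \left(-26 - 10\right) + 564\right) = - 194 \left(\left(-10\right) \left(-36\right) + 564\right) = - 194 \left(360 + 564\right) = \left(-194\right) 924 = -179256$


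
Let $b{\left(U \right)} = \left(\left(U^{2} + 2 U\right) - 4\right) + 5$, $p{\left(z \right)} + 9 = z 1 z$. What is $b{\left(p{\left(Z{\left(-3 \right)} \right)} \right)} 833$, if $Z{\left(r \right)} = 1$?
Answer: $40817$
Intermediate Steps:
$p{\left(z \right)} = -9 + z^{2}$ ($p{\left(z \right)} = -9 + z 1 z = -9 + z z = -9 + z^{2}$)
$b{\left(U \right)} = 1 + U^{2} + 2 U$ ($b{\left(U \right)} = \left(-4 + U^{2} + 2 U\right) + 5 = 1 + U^{2} + 2 U$)
$b{\left(p{\left(Z{\left(-3 \right)} \right)} \right)} 833 = \left(1 + \left(-9 + 1^{2}\right)^{2} + 2 \left(-9 + 1^{2}\right)\right) 833 = \left(1 + \left(-9 + 1\right)^{2} + 2 \left(-9 + 1\right)\right) 833 = \left(1 + \left(-8\right)^{2} + 2 \left(-8\right)\right) 833 = \left(1 + 64 - 16\right) 833 = 49 \cdot 833 = 40817$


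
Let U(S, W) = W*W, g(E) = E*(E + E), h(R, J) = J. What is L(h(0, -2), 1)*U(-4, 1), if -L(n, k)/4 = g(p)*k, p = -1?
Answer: -8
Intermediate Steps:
g(E) = 2*E² (g(E) = E*(2*E) = 2*E²)
U(S, W) = W²
L(n, k) = -8*k (L(n, k) = -4*2*(-1)²*k = -4*2*1*k = -8*k)
L(h(0, -2), 1)*U(-4, 1) = -8*1*1² = -8*1 = -8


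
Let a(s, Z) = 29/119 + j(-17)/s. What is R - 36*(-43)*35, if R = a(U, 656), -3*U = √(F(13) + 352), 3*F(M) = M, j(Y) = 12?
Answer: 6447449/119 - 36*√3207/1069 ≈ 54178.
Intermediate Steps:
F(M) = M/3
U = -√3207/9 (U = -√((⅓)*13 + 352)/3 = -√(13/3 + 352)/3 = -√3207/9 ≈ -6.2923)
a(s, Z) = 29/119 + 12/s
R = 29/119 - 36*√3207/1069 (R = 29/119 + 12/((-√3207/9)) = 29/119 + 12*(-3*√3207/1069) = 29/119 - 36*√3207/1069 ≈ -1.6634)
R - 36*(-43)*35 = (29/119 - 36*√3207/1069) - 36*(-43)*35 = (29/119 - 36*√3207/1069) - (-1548)*35 = (29/119 - 36*√3207/1069) - 1*(-54180) = (29/119 - 36*√3207/1069) + 54180 = 6447449/119 - 36*√3207/1069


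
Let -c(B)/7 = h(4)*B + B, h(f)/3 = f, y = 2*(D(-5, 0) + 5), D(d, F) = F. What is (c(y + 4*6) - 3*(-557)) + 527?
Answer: -896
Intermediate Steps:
y = 10 (y = 2*(0 + 5) = 2*5 = 10)
h(f) = 3*f
c(B) = -91*B (c(B) = -7*((3*4)*B + B) = -7*(12*B + B) = -91*B)
(c(y + 4*6) - 3*(-557)) + 527 = (-91*(10 + 4*6) - 3*(-557)) + 527 = (-91*(10 + 24) + 1671) + 527 = (-91*34 + 1671) + 527 = (-3094 + 1671) + 527 = -1423 + 527 = -896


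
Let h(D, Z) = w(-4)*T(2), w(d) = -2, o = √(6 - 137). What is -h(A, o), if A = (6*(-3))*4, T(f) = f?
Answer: 4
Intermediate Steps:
o = I*√131 (o = √(-131) = I*√131 ≈ 11.446*I)
A = -72 (A = -18*4 = -72)
h(D, Z) = -4 (h(D, Z) = -2*2 = -4)
-h(A, o) = -1*(-4) = 4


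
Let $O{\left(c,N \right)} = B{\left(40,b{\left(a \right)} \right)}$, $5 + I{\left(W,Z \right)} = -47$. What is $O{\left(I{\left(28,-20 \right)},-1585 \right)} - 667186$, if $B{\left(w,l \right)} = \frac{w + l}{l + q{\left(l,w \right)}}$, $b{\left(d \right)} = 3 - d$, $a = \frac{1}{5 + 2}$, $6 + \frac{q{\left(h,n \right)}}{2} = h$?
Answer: $- \frac{1334397}{2} \approx -6.672 \cdot 10^{5}$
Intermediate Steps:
$q{\left(h,n \right)} = -12 + 2 h$
$a = \frac{1}{7} \approx 0.14286$
$I{\left(W,Z \right)} = -52$ ($I{\left(W,Z \right)} = -5 - 47 = -52$)
$B{\left(w,l \right)} = \frac{l + w}{-12 + 3 l}$ ($B{\left(w,l \right)} = \frac{w + l}{l + \left(-12 + 2 l\right)} = \frac{l + w}{-12 + 3 l}$)
$O{\left(c,N \right)} = - \frac{25}{2}$ ($O{\left(c,N \right)} = \frac{\left(3 - \frac{1}{7}\right) + 40}{3 \left(-4 + \left(3 - \frac{1}{7}\right)\right)} = \frac{\frac{20}{7} + 40}{3 \left(-4 + \frac{20}{7}\right)} = \frac{1}{3} \frac{1}{- \frac{8}{7}} \cdot \frac{300}{7} = \frac{1}{3} \left(- \frac{7}{8}\right) \frac{300}{7} = - \frac{25}{2}$)
$O{\left(I{\left(28,-20 \right)},-1585 \right)} - 667186 = - \frac{25}{2} - 667186 = - \frac{1334397}{2}$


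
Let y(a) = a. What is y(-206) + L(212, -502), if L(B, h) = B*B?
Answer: 44738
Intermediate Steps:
L(B, h) = B²
y(-206) + L(212, -502) = -206 + 212² = -206 + 44944 = 44738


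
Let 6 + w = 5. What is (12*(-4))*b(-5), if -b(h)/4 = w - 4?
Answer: -960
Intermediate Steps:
w = -1 (w = -6 + 5 = -1)
b(h) = 20 (b(h) = -4*(-1 - 4) = -4*(-5) = 20)
(12*(-4))*b(-5) = (12*(-4))*20 = -48*20 = -960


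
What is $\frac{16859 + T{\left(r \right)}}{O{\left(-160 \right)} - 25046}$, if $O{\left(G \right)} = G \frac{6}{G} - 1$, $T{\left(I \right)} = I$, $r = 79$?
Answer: $- \frac{5646}{8347} \approx -0.67641$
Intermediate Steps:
$O{\left(G \right)} = 5$ ($O{\left(G \right)} = 6 - 1 = 5$)
$\frac{16859 + T{\left(r \right)}}{O{\left(-160 \right)} - 25046} = \frac{16859 + 79}{5 - 25046} = \frac{16938}{-25041} = 16938 \left(- \frac{1}{25041}\right) = - \frac{5646}{8347}$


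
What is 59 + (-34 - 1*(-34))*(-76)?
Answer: 59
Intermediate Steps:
59 + (-34 - 1*(-34))*(-76) = 59 + (-34 + 34)*(-76) = 59 + 0*(-76) = 59 + 0 = 59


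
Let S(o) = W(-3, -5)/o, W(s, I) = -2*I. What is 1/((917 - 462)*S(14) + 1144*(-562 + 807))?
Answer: 1/280605 ≈ 3.5637e-6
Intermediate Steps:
S(o) = 10/o (S(o) = (-2*(-5))/o = 10/o)
1/((917 - 462)*S(14) + 1144*(-562 + 807)) = 1/((917 - 462)*(10/14) + 1144*(-562 + 807)) = 1/(455*(10*(1/14)) + 1144*245) = 1/(455*(5/7) + 280280) = 1/(325 + 280280) = 1/280605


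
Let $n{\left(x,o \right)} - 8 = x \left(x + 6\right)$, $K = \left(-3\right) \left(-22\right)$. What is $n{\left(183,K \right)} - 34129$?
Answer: $466$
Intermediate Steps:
$K = 66$
$n{\left(x,o \right)} = 8 + x \left(6 + x\right)$ ($n{\left(x,o \right)} = 8 + x \left(x + 6\right) = 8 + x \left(6 + x\right)$)
$n{\left(183,K \right)} - 34129 = \left(8 + 183^{2} + 6 \cdot 183\right) - 34129 = \left(8 + 33489 + 1098\right) - 34129 = 34595 - 34129 = 466$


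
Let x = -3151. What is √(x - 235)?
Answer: I*√3386 ≈ 58.189*I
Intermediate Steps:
√(x - 235) = √(-3151 - 235) = √(-3386) = I*√3386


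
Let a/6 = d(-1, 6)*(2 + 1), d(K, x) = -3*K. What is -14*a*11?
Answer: -8316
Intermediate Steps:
a = 54 (a = 6*((-3*(-1))*(2 + 1)) = 6*(3*3) = 6*9 = 54)
-14*a*11 = -14*54*11 = -756*11 = -8316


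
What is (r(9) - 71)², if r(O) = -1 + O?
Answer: 3969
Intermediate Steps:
(r(9) - 71)² = ((-1 + 9) - 71)² = (8 - 71)² = (-63)² = 3969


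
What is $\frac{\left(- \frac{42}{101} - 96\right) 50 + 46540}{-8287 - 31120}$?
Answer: $- \frac{4213640}{3980107} \approx -1.0587$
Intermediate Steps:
$\frac{\left(- \frac{42}{101} - 96\right) 50 + 46540}{-8287 - 31120} = \frac{\left(\left(-42\right) \frac{1}{101} - 96\right) 50 + 46540}{-39407} = \left(\left(- \frac{42}{101} - 96\right) 50 + 46540\right) \left(- \frac{1}{39407}\right) = \left(\left(- \frac{9738}{101}\right) 50 + 46540\right) \left(- \frac{1}{39407}\right) = \left(- \frac{486900}{101} + 46540\right) \left(- \frac{1}{39407}\right) = \frac{4213640}{101} \left(- \frac{1}{39407}\right) = - \frac{4213640}{3980107}$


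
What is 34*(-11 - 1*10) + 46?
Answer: -668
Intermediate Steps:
34*(-11 - 1*10) + 46 = 34*(-11 - 10) + 46 = 34*(-21) + 46 = -714 + 46 = -668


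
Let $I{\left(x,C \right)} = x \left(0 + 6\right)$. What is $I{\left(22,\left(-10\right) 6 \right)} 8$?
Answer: $1056$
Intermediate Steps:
$I{\left(x,C \right)} = 6 x$ ($I{\left(x,C \right)} = x 6 = 6 x$)
$I{\left(22,\left(-10\right) 6 \right)} 8 = 6 \cdot 22 \cdot 8 = 132 \cdot 8 = 1056$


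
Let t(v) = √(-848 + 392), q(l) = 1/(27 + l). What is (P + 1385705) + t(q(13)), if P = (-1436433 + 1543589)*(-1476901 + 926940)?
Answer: -58930235211 + 2*I*√114 ≈ -5.893e+10 + 21.354*I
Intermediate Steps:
t(v) = 2*I*√114 (t(v) = √(-456) = 2*I*√114)
P = -58931620916 (P = 107156*(-549961) = -58931620916)
(P + 1385705) + t(q(13)) = (-58931620916 + 1385705) + 2*I*√114 = -58930235211 + 2*I*√114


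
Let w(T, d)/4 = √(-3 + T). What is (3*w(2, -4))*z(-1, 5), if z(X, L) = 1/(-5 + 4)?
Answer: -12*I ≈ -12.0*I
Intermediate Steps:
w(T, d) = 4*√(-3 + T)
z(X, L) = -1 (z(X, L) = 1/(-1) = -1)
(3*w(2, -4))*z(-1, 5) = (3*(4*√(-3 + 2)))*(-1) = (3*(4*√(-1)))*(-1) = (3*(4*I))*(-1) = (12*I)*(-1) = -12*I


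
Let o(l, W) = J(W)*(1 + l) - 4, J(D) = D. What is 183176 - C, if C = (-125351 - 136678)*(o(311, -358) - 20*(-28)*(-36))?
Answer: -34550960764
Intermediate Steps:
o(l, W) = -4 + W*(1 + l) (o(l, W) = W*(1 + l) - 4 = -4 + W*(1 + l))
C = 34551143940 (C = (-125351 - 136678)*((-4 - 358 - 358*311) - 20*(-28)*(-36)) = -262029*((-4 - 358 - 111338) + 560*(-36)) = -262029*(-111700 - 20160) = -262029*(-131860) = 34551143940)
183176 - C = 183176 - 1*34551143940 = 183176 - 34551143940 = -34550960764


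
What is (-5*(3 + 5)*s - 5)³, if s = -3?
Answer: 1520875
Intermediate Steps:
(-5*(3 + 5)*s - 5)³ = (-5*(3 + 5)*(-3) - 5)³ = (-40*(-3) - 5)³ = (-5*(-24) - 5)³ = (120 - 5)³ = 115³ = 1520875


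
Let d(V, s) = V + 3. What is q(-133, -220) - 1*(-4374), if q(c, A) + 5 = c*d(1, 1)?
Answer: 3837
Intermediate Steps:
d(V, s) = 3 + V
q(c, A) = -5 + 4*c (q(c, A) = -5 + c*(3 + 1) = -5 + c*4 = -5 + 4*c)
q(-133, -220) - 1*(-4374) = (-5 + 4*(-133)) - 1*(-4374) = (-5 - 532) + 4374 = -537 + 4374 = 3837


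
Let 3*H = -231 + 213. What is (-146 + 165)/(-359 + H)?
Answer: -19/365 ≈ -0.052055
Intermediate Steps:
H = -6 (H = (-231 + 213)/3 = (⅓)*(-18) = -6)
(-146 + 165)/(-359 + H) = (-146 + 165)/(-359 - 6) = 19/(-365) = 19*(-1/365) = -19/365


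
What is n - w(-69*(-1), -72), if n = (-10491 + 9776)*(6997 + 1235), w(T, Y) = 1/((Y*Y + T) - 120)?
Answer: -30212222041/5133 ≈ -5.8859e+6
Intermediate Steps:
w(T, Y) = 1/(-120 + T + Y**2) (w(T, Y) = 1/((Y**2 + T) - 120) = 1/((T + Y**2) - 120) = 1/(-120 + T + Y**2))
n = -5885880 (n = -715*8232 = -5885880)
n - w(-69*(-1), -72) = -5885880 - 1/(-120 - 69*(-1) + (-72)**2) = -5885880 - 1/(-120 + 69 + 5184) = -5885880 - 1/5133 = -30212222041/5133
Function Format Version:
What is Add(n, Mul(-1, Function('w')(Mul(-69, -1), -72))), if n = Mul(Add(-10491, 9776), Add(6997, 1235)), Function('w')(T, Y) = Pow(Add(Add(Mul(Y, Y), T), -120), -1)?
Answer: Rational(-30212222041, 5133) ≈ -5.8859e+6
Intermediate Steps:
Function('w')(T, Y) = Pow(Add(-120, T, Pow(Y, 2)), -1) (Function('w')(T, Y) = Pow(Add(Add(Pow(Y, 2), T), -120), -1) = Pow(Add(Add(T, Pow(Y, 2)), -120), -1) = Pow(Add(-120, T, Pow(Y, 2)), -1))
n = -5885880 (n = Mul(-715, 8232) = -5885880)
Add(n, Mul(-1, Function('w')(Mul(-69, -1), -72))) = Add(-5885880, Mul(-1, Pow(Add(-120, Mul(-69, -1), Pow(-72, 2)), -1))) = Add(-5885880, Mul(-1, Pow(Add(-120, 69, 5184), -1))) = Add(-5885880, Mul(-1, Pow(5133, -1))) = Add(-5885880, Mul(-1, Rational(1, 5133))) = Add(-5885880, Rational(-1, 5133)) = Rational(-30212222041, 5133)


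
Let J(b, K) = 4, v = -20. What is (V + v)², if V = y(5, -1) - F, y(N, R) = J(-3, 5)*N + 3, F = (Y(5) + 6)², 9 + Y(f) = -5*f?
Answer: 609961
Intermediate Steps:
Y(f) = -9 - 5*f
F = 784 (F = ((-9 - 5*5) + 6)² = ((-9 - 25) + 6)² = (-34 + 6)² = (-28)² = 784)
y(N, R) = 3 + 4*N (y(N, R) = 4*N + 3 = 3 + 4*N)
V = -761 (V = (3 + 4*5) - 1*784 = (3 + 20) - 784 = 23 - 784 = -761)
(V + v)² = (-761 - 20)² = (-781)² = 609961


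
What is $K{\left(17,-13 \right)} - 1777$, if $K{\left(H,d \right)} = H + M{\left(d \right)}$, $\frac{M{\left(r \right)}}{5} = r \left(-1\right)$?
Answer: $-1695$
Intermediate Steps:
$M{\left(r \right)} = - 5 r$ ($M{\left(r \right)} = 5 r \left(-1\right) = 5 \left(- r\right) = - 5 r$)
$K{\left(H,d \right)} = H - 5 d$
$K{\left(17,-13 \right)} - 1777 = \left(17 - -65\right) - 1777 = \left(17 + 65\right) - 1777 = 82 - 1777 = -1695$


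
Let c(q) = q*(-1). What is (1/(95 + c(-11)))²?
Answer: 1/11236 ≈ 8.9000e-5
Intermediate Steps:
c(q) = -q
(1/(95 + c(-11)))² = (1/(95 - 1*(-11)))² = (1/(95 + 11))² = (1/106)² = 1/11236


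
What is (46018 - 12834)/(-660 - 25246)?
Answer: -16592/12953 ≈ -1.2809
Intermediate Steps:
(46018 - 12834)/(-660 - 25246) = 33184/(-25906) = 33184*(-1/25906) = -16592/12953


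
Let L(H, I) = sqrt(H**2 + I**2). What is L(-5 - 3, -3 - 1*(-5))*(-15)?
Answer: -30*sqrt(17) ≈ -123.69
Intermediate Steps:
L(-5 - 3, -3 - 1*(-5))*(-15) = sqrt((-5 - 3)**2 + (-3 - 1*(-5))**2)*(-15) = sqrt((-8)**2 + (-3 + 5)**2)*(-15) = sqrt(64 + 2**2)*(-15) = sqrt(64 + 4)*(-15) = sqrt(68)*(-15) = (2*sqrt(17))*(-15) = -30*sqrt(17)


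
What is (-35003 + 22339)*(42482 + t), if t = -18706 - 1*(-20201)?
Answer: -556924728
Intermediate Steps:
t = 1495 (t = -18706 + 20201 = 1495)
(-35003 + 22339)*(42482 + t) = (-35003 + 22339)*(42482 + 1495) = -12664*43977 = -556924728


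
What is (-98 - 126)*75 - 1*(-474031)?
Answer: 457231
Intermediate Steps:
(-98 - 126)*75 - 1*(-474031) = -224*75 + 474031 = -16800 + 474031 = 457231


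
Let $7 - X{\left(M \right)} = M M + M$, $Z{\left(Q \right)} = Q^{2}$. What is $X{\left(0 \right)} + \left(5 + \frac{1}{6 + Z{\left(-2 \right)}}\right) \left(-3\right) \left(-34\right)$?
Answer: $\frac{2636}{5} \approx 527.2$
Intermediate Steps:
$X{\left(M \right)} = 7 - M - M^{2}$ ($X{\left(M \right)} = 7 - \left(M M + M\right) = 7 - \left(M^{2} + M\right) = 7 - \left(M + M^{2}\right) = 7 - M - M^{2}$)
$X{\left(0 \right)} + \left(5 + \frac{1}{6 + Z{\left(-2 \right)}}\right) \left(-3\right) \left(-34\right) = \left(7 - 0 - 0^{2}\right) + \left(5 + \frac{1}{6 + \left(-2\right)^{2}}\right) \left(-3\right) \left(-34\right) = \left(7 + 0 - 0\right) + \left(5 + \frac{1}{6 + 4}\right) \left(-3\right) \left(-34\right) = \left(7 + 0 + 0\right) + \left(5 + \frac{1}{10}\right) \left(-3\right) \left(-34\right) = 7 + \left(5 + \frac{1}{10}\right) \left(-3\right) \left(-34\right) = 7 + \frac{51}{10} \left(-3\right) \left(-34\right) = 7 - - \frac{2601}{5} = 7 + \frac{2601}{5} = \frac{2636}{5}$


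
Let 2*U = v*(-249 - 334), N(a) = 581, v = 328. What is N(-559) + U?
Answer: -95031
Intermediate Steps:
U = -95612 (U = (328*(-249 - 334))/2 = (328*(-583))/2 = (½)*(-191224) = -95612)
N(-559) + U = 581 - 95612 = -95031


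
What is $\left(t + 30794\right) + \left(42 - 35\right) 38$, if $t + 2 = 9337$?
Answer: $40395$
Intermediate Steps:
$t = 9335$ ($t = -2 + 9337 = 9335$)
$\left(t + 30794\right) + \left(42 - 35\right) 38 = \left(9335 + 30794\right) + \left(42 - 35\right) 38 = 40129 + 7 \cdot 38 = 40129 + 266 = 40395$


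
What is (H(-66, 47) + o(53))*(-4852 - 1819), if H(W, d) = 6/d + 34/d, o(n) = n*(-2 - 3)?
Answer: 82820465/47 ≈ 1.7621e+6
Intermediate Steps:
o(n) = -5*n (o(n) = n*(-5) = -5*n)
H(W, d) = 40/d
(H(-66, 47) + o(53))*(-4852 - 1819) = (40/47 - 5*53)*(-4852 - 1819) = (40*(1/47) - 265)*(-6671) = (40/47 - 265)*(-6671) = -12415/47*(-6671) = 82820465/47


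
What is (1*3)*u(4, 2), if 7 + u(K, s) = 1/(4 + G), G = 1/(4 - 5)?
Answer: -20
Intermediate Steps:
G = -1 (G = 1/(-1) = -1)
u(K, s) = -20/3 (u(K, s) = -7 + 1/(4 - 1) = -7 + 1/3 = -7 + ⅓ = -20/3)
(1*3)*u(4, 2) = (1*3)*(-20/3) = 3*(-20/3) = -20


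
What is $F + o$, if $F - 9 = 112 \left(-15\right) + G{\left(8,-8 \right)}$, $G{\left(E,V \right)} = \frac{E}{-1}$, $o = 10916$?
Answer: $9237$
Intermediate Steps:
$G{\left(E,V \right)} = - E$ ($G{\left(E,V \right)} = E \left(-1\right) = - E$)
$F = -1679$ ($F = 9 + \left(112 \left(-15\right) - 8\right) = 9 - 1688 = -1679$)
$F + o = -1679 + 10916 = 9237$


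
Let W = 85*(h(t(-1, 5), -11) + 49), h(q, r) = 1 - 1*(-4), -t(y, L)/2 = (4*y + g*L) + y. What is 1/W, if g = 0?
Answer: 1/4590 ≈ 0.00021786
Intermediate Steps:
t(y, L) = -10*y (t(y, L) = -2*((4*y + 0*L) + y) = -2*((4*y + 0) + y) = -2*(4*y + y) = -10*y)
h(q, r) = 5 (h(q, r) = 1 + 4 = 5)
W = 4590 (W = 85*(5 + 49) = 85*54 = 4590)
1/W = 1/4590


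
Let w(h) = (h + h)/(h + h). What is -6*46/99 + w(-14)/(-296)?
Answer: -27265/9768 ≈ -2.7913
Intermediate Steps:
w(h) = 1 (w(h) = (2*h)/((2*h)) = (2*h)*(1/(2*h)) = 1)
-6*46/99 + w(-14)/(-296) = -6*46/99 + 1/(-296) = -276*1/99 + 1*(-1/296) = -92/33 - 1/296 = -27265/9768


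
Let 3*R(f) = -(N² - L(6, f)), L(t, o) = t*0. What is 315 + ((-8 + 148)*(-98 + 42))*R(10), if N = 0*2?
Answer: 315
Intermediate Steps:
L(t, o) = 0
N = 0
R(f) = 0 (R(f) = (-(0² - 1*0))/3 = (-(0 + 0))/3 = (-1*0)/3 = (⅓)*0 = 0)
315 + ((-8 + 148)*(-98 + 42))*R(10) = 315 + ((-8 + 148)*(-98 + 42))*0 = 315 + (140*(-56))*0 = 315 - 7840*0 = 315 + 0 = 315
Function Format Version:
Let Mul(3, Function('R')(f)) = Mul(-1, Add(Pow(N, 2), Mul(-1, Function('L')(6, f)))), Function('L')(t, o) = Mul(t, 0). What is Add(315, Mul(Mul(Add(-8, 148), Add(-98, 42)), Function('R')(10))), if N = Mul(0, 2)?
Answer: 315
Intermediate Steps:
Function('L')(t, o) = 0
N = 0
Function('R')(f) = 0 (Function('R')(f) = Mul(Rational(1, 3), Mul(-1, Add(Pow(0, 2), Mul(-1, 0)))) = Mul(Rational(1, 3), Mul(-1, Add(0, 0))) = Mul(Rational(1, 3), Mul(-1, 0)) = Mul(Rational(1, 3), 0) = 0)
Add(315, Mul(Mul(Add(-8, 148), Add(-98, 42)), Function('R')(10))) = Add(315, Mul(Mul(Add(-8, 148), Add(-98, 42)), 0)) = Add(315, Mul(Mul(140, -56), 0)) = Add(315, Mul(-7840, 0)) = Add(315, 0) = 315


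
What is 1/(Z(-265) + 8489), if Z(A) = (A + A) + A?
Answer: 1/7694 ≈ 0.00012997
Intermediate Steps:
Z(A) = 3*A (Z(A) = 2*A + A = 3*A)
1/(Z(-265) + 8489) = 1/(3*(-265) + 8489) = 1/(-795 + 8489) = 1/7694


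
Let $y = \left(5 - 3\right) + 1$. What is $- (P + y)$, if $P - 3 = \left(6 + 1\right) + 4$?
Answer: $-17$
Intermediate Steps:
$P = 14$ ($P = 3 + \left(\left(6 + 1\right) + 4\right) = 3 + \left(7 + 4\right) = 3 + 11 = 14$)
$y = 3$ ($y = 2 + 1 = 3$)
$- (P + y) = - (14 + 3) = \left(-1\right) 17 = -17$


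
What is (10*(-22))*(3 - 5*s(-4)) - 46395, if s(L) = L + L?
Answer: -55855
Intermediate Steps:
s(L) = 2*L
(10*(-22))*(3 - 5*s(-4)) - 46395 = (10*(-22))*(3 - 10*(-4)) - 46395 = -220*(3 - 5*(-8)) - 46395 = -220*(3 + 40) - 46395 = -220*43 - 46395 = -9460 - 46395 = -55855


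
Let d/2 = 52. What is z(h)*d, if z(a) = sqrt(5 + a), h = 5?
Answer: 104*sqrt(10) ≈ 328.88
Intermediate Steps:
d = 104 (d = 2*52 = 104)
z(h)*d = sqrt(5 + 5)*104 = sqrt(10)*104 = 104*sqrt(10)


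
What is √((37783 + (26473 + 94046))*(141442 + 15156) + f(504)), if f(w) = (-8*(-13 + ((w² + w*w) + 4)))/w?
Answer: 5*√48587946323/7 ≈ 1.5745e+5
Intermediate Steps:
f(w) = (72 - 16*w²)/w (f(w) = (-8*(-13 + ((w² + w²) + 4)))/w = (-8*(-13 + (2*w² + 4)))/w = (-8*(-13 + (4 + 2*w²)))/w = (-8*(-9 + 2*w²))/w = (72 - 16*w²)/w)
√((37783 + (26473 + 94046))*(141442 + 15156) + f(504)) = √((37783 + (26473 + 94046))*(141442 + 15156) + (-16*504 + 72/504)) = √((37783 + 120519)*156598 + (-8064 + 72*(1/504))) = √(158302*156598 + (-8064 + ⅐)) = √(24789776596 - 56447/7) = √(173528379725/7) = 5*√48587946323/7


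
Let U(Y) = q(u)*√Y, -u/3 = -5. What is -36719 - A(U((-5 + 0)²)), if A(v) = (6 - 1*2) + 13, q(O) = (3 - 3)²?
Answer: -36736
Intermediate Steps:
u = 15 (u = -3*(-5) = 15)
q(O) = 0 (q(O) = 0² = 0)
U(Y) = 0 (U(Y) = 0*√Y = 0)
A(v) = 17 (A(v) = (6 - 2) + 13 = 4 + 13 = 17)
-36719 - A(U((-5 + 0)²)) = -36719 - 1*17 = -36719 - 17 = -36736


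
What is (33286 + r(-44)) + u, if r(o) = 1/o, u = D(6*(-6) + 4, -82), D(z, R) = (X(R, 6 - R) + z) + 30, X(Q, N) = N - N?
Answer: 1464495/44 ≈ 33284.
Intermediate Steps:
X(Q, N) = 0
D(z, R) = 30 + z (D(z, R) = (0 + z) + 30 = z + 30 = 30 + z)
u = -2 (u = 30 + (6*(-6) + 4) = 30 + (-36 + 4) = 30 - 32 = -2)
(33286 + r(-44)) + u = (33286 + 1/(-44)) - 2 = (33286 - 1/44) - 2 = 1464583/44 - 2 = 1464495/44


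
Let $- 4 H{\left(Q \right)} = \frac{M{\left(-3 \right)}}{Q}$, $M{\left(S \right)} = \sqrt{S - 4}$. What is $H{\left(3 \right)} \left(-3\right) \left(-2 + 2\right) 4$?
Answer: $0$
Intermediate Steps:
$M{\left(S \right)} = \sqrt{-4 + S}$
$H{\left(Q \right)} = - \frac{i \sqrt{7}}{4 Q}$ ($H{\left(Q \right)} = - \frac{\sqrt{-4 - 3} \frac{1}{Q}}{4} = - \frac{\sqrt{-7} \frac{1}{Q}}{4} = - \frac{i \sqrt{7} \frac{1}{Q}}{4} = - \frac{i \sqrt{7}}{4 Q}$)
$H{\left(3 \right)} \left(-3\right) \left(-2 + 2\right) 4 = - \frac{i \sqrt{7}}{4 \cdot 3} \left(-3\right) \left(-2 + 2\right) 4 = \left(- \frac{1}{4}\right) i \sqrt{7} \cdot \frac{1}{3} \left(-3\right) 0 \cdot 4 = - \frac{i \sqrt{7}}{12} \left(-3\right) 0 \cdot 4 = \frac{i \sqrt{7}}{4} \cdot 0 \cdot 4 = 0 \cdot 4 = 0$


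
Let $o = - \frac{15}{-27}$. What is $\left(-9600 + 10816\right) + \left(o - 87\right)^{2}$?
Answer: $\frac{703780}{81} \approx 8688.6$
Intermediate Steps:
$o = \frac{5}{9}$ ($o = \left(-15\right) \left(- \frac{1}{27}\right) = \frac{5}{9} \approx 0.55556$)
$\left(-9600 + 10816\right) + \left(o - 87\right)^{2} = \left(-9600 + 10816\right) + \left(\frac{5}{9} - 87\right)^{2} = 1216 + \left(- \frac{778}{9}\right)^{2} = 1216 + \frac{605284}{81} = \frac{703780}{81}$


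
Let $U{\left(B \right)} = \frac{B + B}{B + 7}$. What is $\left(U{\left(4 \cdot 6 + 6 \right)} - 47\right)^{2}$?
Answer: $\frac{2819041}{1369} \approx 2059.2$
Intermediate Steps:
$U{\left(B \right)} = \frac{2 B}{7 + B}$
$\left(U{\left(4 \cdot 6 + 6 \right)} - 47\right)^{2} = \left(\frac{2 \left(4 \cdot 6 + 6\right)}{7 + \left(4 \cdot 6 + 6\right)} - 47\right)^{2} = \left(\frac{2 \left(24 + 6\right)}{7 + \left(24 + 6\right)} - 47\right)^{2} = \left(2 \cdot 30 \frac{1}{7 + 30} - 47\right)^{2} = \left(2 \cdot 30 \cdot \frac{1}{37} - 47\right)^{2} = \left(\frac{60}{37} - 47\right)^{2} = \left(- \frac{1679}{37}\right)^{2} = \frac{2819041}{1369}$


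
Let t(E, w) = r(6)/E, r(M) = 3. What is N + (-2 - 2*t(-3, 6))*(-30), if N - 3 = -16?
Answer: -13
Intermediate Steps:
N = -13 (N = 3 - 16 = -13)
t(E, w) = 3/E
N + (-2 - 2*t(-3, 6))*(-30) = -13 + (-2 - 6/(-3))*(-30) = -13 + (-2 - 6*(-1)/3)*(-30) = -13 + (-2 - 2*(-1))*(-30) = -13 + (-2 + 2)*(-30) = -13 + 0*(-30) = -13 + 0 = -13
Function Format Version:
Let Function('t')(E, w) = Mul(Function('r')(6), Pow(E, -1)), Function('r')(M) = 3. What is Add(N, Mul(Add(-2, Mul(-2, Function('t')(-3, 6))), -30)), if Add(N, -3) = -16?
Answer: -13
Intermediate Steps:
N = -13 (N = Add(3, -16) = -13)
Function('t')(E, w) = Mul(3, Pow(E, -1))
Add(N, Mul(Add(-2, Mul(-2, Function('t')(-3, 6))), -30)) = Add(-13, Mul(Add(-2, Mul(-2, Mul(3, Pow(-3, -1)))), -30)) = Add(-13, Mul(Add(-2, Mul(-2, Mul(3, Rational(-1, 3)))), -30)) = Add(-13, Mul(Add(-2, Mul(-2, -1)), -30)) = Add(-13, Mul(Add(-2, 2), -30)) = Add(-13, Mul(0, -30)) = Add(-13, 0) = -13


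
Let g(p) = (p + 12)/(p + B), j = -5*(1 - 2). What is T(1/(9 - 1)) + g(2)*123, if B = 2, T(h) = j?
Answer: 871/2 ≈ 435.50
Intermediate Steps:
j = 5 (j = -5*(-1) = 5)
T(h) = 5
g(p) = (12 + p)/(2 + p) (g(p) = (p + 12)/(p + 2) = (12 + p)/(2 + p))
T(1/(9 - 1)) + g(2)*123 = 5 + ((12 + 2)/(2 + 2))*123 = 5 + (14/4)*123 = 5 + ((1/4)*14)*123 = 5 + (7/2)*123 = 5 + 861/2 = 871/2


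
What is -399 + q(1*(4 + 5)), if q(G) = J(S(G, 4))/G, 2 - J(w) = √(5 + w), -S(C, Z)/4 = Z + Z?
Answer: -3589/9 - I*√3/3 ≈ -398.78 - 0.57735*I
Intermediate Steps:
S(C, Z) = -8*Z (S(C, Z) = -4*(Z + Z) = -8*Z)
J(w) = 2 - √(5 + w)
q(G) = (2 - 3*I*√3)/G (q(G) = (2 - √(5 - 8*4))/G = (2 - √(5 - 32))/G = (2 - √(-27))/G = (2 - 3*I*√3)/G)
-399 + q(1*(4 + 5)) = -399 + (2 - 3*I*√3)/((1*(4 + 5))) = -399 + (2 - 3*I*√3)/((1*9)) = -399 + (2 - 3*I*√3)/9 = -399 + (2/9 - I*√3/3) = -3589/9 - I*√3/3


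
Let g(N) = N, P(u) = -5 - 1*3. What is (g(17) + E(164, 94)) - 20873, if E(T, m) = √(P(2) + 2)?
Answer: -20856 + I*√6 ≈ -20856.0 + 2.4495*I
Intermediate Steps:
P(u) = -8 (P(u) = -5 - 3 = -8)
E(T, m) = I*√6 (E(T, m) = √(-8 + 2) = √(-6) = I*√6)
(g(17) + E(164, 94)) - 20873 = (17 + I*√6) - 20873 = -20856 + I*√6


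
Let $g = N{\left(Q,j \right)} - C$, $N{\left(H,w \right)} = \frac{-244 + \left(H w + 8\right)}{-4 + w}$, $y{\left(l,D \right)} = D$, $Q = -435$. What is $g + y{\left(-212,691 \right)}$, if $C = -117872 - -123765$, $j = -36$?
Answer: $- \frac{27938}{5} \approx -5587.6$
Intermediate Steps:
$N{\left(H,w \right)} = \frac{-236 + H w}{-4 + w}$ ($N{\left(H,w \right)} = \frac{-244 + \left(8 + H w\right)}{-4 + w} = \frac{-236 + H w}{-4 + w}$)
$C = 5893$ ($C = -117872 + 123765 = 5893$)
$g = - \frac{31393}{5}$ ($g = \frac{-236 - -15660}{-4 - 36} - 5893 = \frac{-236 + 15660}{-40} - 5893 = \left(- \frac{1}{40}\right) 15424 - 5893 = - \frac{1928}{5} - 5893 = - \frac{31393}{5} \approx -6278.6$)
$g + y{\left(-212,691 \right)} = - \frac{31393}{5} + 691 = - \frac{27938}{5}$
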